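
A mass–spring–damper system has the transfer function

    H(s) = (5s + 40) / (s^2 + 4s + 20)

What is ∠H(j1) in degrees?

At s = j1: numerator = 40 + j5, denominator = 19 + j4.
∠H = ∠num − ∠den = 7.1250° − (11.889°) = -4.764°.

∠H(j1) ≈ -4.764°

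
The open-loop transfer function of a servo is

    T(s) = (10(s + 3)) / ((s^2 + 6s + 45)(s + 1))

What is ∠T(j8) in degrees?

At s = j8: numerator = 30 + j80, denominator = -403 - j104.
∠T = ∠num − ∠den = 69.444° − (-165.53°) = 235.0°, which wraps to -125.0°.

∠T(j8) ≈ -125.0°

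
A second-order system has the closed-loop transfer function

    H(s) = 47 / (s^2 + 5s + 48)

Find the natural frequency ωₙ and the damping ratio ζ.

Compare the denominator to the standard form s^2 + 2ζωₙs + ωₙ².
ωₙ² = 48, so ωₙ = √48 ≈ 6.928 rad/s.
2ζωₙ = 5, so ζ = 5/(2·√48) ≈ 0.3608.
With ζ = 0.3608 the response is underdamped.

ωₙ ≈ 6.928 rad/s, ζ ≈ 0.3608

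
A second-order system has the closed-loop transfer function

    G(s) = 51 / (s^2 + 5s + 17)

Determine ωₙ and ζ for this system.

ωₙ ≈ 4.123 rad/s, ζ ≈ 0.6063

Compare the denominator to the standard form s^2 + 2ζωₙs + ωₙ².
ωₙ² = 17, so ωₙ = √17 ≈ 4.123 rad/s.
2ζωₙ = 5, so ζ = 5/(2·√17) ≈ 0.6063.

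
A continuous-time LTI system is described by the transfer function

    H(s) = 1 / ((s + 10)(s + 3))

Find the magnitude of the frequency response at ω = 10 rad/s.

|H(j10)| ≈ 0.006773

Substitute s = j10: numerator = 1, denominator = -70 + j130.
|H(j10)| = |1| / |-70 + j130| = 1 / 147.65 ≈ 0.006773.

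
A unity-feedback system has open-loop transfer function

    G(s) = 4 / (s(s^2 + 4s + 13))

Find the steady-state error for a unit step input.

G(s) has one pole at the origin.
This is a Type 1 system; for a step input the steady-state error is zero.

e_ss = 0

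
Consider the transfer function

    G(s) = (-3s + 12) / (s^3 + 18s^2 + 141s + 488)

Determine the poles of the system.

s = -5 + 6j, -5 - 6j, -8

The poles are the roots of the denominator s^3 + 18s^2 + 141s + 488 = 0.
Trying s = -8: the polynomial evaluates to 0, so (s + 8) is a factor.
Dividing out leaves s^2 + 10s + 61 = 0.
The quadratic formula then gives s = -5 ± 6j.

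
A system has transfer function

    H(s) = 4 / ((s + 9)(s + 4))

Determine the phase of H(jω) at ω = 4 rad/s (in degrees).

∠H(j4) ≈ -68.96°

At s = j4: numerator = 4, denominator = 20 + j52.
∠H = ∠num − ∠den = 0° − (68.962°) = -68.96°.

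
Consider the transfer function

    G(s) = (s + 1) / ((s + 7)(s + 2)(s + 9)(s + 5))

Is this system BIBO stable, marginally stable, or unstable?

The poles can be read from the denominator factors: s = -7, -2, -9, -5.
Since all poles lie strictly in the left half-plane, the system is stable.

stable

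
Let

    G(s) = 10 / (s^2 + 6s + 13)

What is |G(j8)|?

|G(j8)| ≈ 0.1428

Substitute s = j8: numerator = 10, denominator = -51 + j48.
|G(j8)| = |10| / |-51 + j48| = 10 / 70.036 ≈ 0.1428.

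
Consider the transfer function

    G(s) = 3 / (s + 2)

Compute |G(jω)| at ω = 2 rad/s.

|G(j2)| ≈ 1.061

Substitute s = j2: numerator = 3, denominator = 2 + j2.
|G(j2)| = |3| / |2 + j2| = 3 / 2.8284 ≈ 1.061.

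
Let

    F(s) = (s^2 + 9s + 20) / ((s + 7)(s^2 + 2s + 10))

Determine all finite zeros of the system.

s = -4, -5

Set the numerator to zero: s^2 + 9s + 20 = 0.
Factoring: (s + 4)(s + 5) = 0.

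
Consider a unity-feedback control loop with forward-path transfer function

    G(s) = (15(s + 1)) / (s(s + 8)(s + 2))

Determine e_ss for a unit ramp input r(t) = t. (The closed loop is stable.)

e_ss = 1.067

G(s) has one pole at the origin.
This is a Type 1 system. Kv = lim_{s→0} s·G(s) = 15/16.
e_ss = 1/Kv = 1/(15/16) = 16/15 ≈ 1.067.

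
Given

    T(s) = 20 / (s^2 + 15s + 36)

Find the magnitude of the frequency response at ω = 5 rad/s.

Substitute s = j5: numerator = 20, denominator = 11 + j75.
|T(j5)| = |20| / |11 + j75| = 20 / 75.802 ≈ 0.2638.

|T(j5)| ≈ 0.2638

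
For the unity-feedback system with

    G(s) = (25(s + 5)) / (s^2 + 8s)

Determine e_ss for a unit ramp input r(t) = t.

e_ss = 0.06400

G(s) has one pole at the origin.
This is a Type 1 system. Kv = lim_{s→0} s·G(s) = 125/8.
e_ss = 1/Kv = 1/(125/8) = 8/125 ≈ 0.06400.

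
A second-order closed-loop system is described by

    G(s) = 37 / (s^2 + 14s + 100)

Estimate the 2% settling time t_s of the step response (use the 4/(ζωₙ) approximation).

Comparing s^2 + 14s + 100 to s^2 + 2ζωₙs + ωₙ²: ωₙ = 10 rad/s and ζ = 14/(2·10) = 0.7.
ζωₙ = 14/2 = 7, so t_s ≈ 4/(ζωₙ) = 4/7 ≈ 0.5714 s.

t_s ≈ 0.5714 s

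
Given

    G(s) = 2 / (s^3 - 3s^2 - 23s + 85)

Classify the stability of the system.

unstable

The denominator s^3 - 3s^2 - 23s + 85 factors as (s + 5)(s^2 - 8s + 17), giving poles at s = -5, 4 + j, 4 - j.
Since the pole(s) at s = 4 ± j lie in the right half-plane, the system is unstable.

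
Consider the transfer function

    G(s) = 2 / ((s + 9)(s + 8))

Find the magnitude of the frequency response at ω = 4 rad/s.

Substitute s = j4: numerator = 2, denominator = 56 + j68.
|G(j4)| = |2| / |56 + j68| = 2 / 88.091 ≈ 0.02270.

|G(j4)| ≈ 0.02270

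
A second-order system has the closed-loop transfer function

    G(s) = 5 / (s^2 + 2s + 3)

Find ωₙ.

ωₙ ≈ 1.732 rad/s

Compare the denominator to the standard form s^2 + 2ζωₙs + ωₙ².
ωₙ² = 3, so ωₙ = √3 ≈ 1.732 rad/s.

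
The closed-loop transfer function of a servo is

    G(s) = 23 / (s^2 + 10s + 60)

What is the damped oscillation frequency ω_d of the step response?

ω_d ≈ 5.916 rad/s

Comparing s^2 + 10s + 60 to s^2 + 2ζωₙs + ωₙ²: ωₙ = √60 ≈ 7.746 rad/s and ζ = 10/(2·√60) ≈ 0.6455.
ζωₙ = 10/2 = 5, so ω_d = ωₙ√(1−ζ²) = √(ωₙ² − (ζωₙ)²) = √(60 − 5²) = √35 ≈ 5.916 rad/s.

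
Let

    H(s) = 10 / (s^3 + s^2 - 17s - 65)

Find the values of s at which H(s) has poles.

s = 5, -3 ± 2j

The poles are the roots of the denominator s^3 + s^2 - 17s - 65 = 0.
Trying s = 5: the polynomial evaluates to 0, so (s - 5) is a factor.
Dividing out leaves s^2 + 6s + 13 = 0.
The quadratic formula then gives s = -3 ± 2j.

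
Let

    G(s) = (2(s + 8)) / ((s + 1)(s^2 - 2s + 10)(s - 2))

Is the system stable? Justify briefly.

The poles can be read from the denominator factors: s = -1, 1 + 3j, 1 - 3j, 2.
Since the pole(s) at s = 1 ± 3j, 2 lie in the right half-plane, the system is unstable.

unstable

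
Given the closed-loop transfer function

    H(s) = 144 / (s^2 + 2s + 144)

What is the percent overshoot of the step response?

Comparing s^2 + 2s + 144 to s^2 + 2ζωₙs + ωₙ²: ωₙ = 12 rad/s and ζ = 2/(2·12) ≈ 0.08333.
%OS = 100·exp(−πζ/√(1−ζ²)) = 100·exp(−π·0.08333/√(1−0.08333²)) ≈ 76.9%.

%OS ≈ 76.9%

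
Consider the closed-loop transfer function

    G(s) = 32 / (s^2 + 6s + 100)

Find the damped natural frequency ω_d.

Comparing s^2 + 6s + 100 to s^2 + 2ζωₙs + ωₙ²: ωₙ = 10 rad/s and ζ = 6/(2·10) = 0.3.
ζωₙ = 6/2 = 3, so ω_d = ωₙ√(1−ζ²) = √(ωₙ² − (ζωₙ)²) = √(100 − 3²) = √91 ≈ 9.539 rad/s.

ω_d ≈ 9.539 rad/s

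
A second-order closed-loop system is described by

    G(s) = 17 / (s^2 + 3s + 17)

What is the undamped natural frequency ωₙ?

Compare the denominator to the standard form s^2 + 2ζωₙs + ωₙ².
ωₙ² = 17, so ωₙ = √17 ≈ 4.123 rad/s.

ωₙ ≈ 4.123 rad/s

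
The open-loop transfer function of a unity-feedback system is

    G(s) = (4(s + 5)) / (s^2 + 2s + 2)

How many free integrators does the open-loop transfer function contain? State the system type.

The denominator has no factor of s at the origin — no free integrator — so this is a Type 0 system.

Type 0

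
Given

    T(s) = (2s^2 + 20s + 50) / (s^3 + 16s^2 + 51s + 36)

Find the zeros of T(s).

s = -5, -5

Set the numerator to zero: 2s^2 + 20s + 50 = 0, i.e. 2·(s^2 + 10s + 25) = 0.
Factoring: (s + 5)^2 = 0.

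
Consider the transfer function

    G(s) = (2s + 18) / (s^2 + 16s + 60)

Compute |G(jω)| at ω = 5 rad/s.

|G(j5)| ≈ 0.2358

Substitute s = j5: numerator = 18 + j10, denominator = 35 + j80.
|G(j5)| = |18 + j10| / |35 + j80| = 20.591 / 87.321 ≈ 0.2358.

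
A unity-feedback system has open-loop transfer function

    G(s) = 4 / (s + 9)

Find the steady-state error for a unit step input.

G(s) has no poles at the origin.
This is a Type 0 system. Kp = lim_{s→0} G(s) = 4/9.
e_ss = 1/(1 + Kp) = 1/(1 + 4/9) = 9/13 ≈ 0.6923.

e_ss = 0.6923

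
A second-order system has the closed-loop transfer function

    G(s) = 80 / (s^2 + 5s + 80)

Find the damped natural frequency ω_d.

Comparing s^2 + 5s + 80 to s^2 + 2ζωₙs + ωₙ²: ωₙ = √80 ≈ 8.944 rad/s and ζ = 5/(2·√80) ≈ 0.2795.
ζωₙ = 5/2 = 2.5, so ω_d = ωₙ√(1−ζ²) = √(ωₙ² − (ζωₙ)²) = √(80 − 2.5²) = √73.75 ≈ 8.588 rad/s.

ω_d ≈ 8.588 rad/s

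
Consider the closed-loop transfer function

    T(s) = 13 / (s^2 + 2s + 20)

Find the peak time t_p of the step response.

t_p ≈ 0.7207 s

Comparing s^2 + 2s + 20 to s^2 + 2ζωₙs + ωₙ²: ωₙ = √20 ≈ 4.472 rad/s and ζ = 2/(2·√20) ≈ 0.2236.
ζωₙ = 2/2 = 1, so ω_d = ωₙ√(1−ζ²) = √(ωₙ² − (ζωₙ)²) = √(20 − 1²) = √19 ≈ 4.359 rad/s.
t_p = π/ω_d = π/4.359 ≈ 0.7207 s.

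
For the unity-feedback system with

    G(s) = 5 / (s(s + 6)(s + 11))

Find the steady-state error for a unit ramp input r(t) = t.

e_ss = 13.20

G(s) has one pole at the origin.
This is a Type 1 system. Kv = lim_{s→0} s·G(s) = 5/66.
e_ss = 1/Kv = 1/(5/66) = 66/5 ≈ 13.20.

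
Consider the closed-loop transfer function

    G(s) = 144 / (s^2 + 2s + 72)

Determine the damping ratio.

ζ ≈ 0.1179

Compare the denominator to the standard form s^2 + 2ζωₙs + ωₙ².
ωₙ² = 72, so ωₙ = √72 ≈ 8.485 rad/s.
2ζωₙ = 2, so ζ = 2/(2·√72) ≈ 0.1179.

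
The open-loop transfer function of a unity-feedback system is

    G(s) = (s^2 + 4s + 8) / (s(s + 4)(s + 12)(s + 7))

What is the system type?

Type 1

The denominator has 1 factor of s at the origin (free integrator), so this is a Type 1 system.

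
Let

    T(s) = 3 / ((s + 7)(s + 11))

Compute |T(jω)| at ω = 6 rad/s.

|T(j6)| ≈ 0.02597

Substitute s = j6: numerator = 3, denominator = 41 + j108.
|T(j6)| = |3| / |41 + j108| = 3 / 115.52 ≈ 0.02597.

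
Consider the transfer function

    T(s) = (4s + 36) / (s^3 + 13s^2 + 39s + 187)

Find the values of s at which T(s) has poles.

The poles are the roots of the denominator s^3 + 13s^2 + 39s + 187 = 0.
Trying s = -11: the polynomial evaluates to 0, so (s + 11) is a factor.
Dividing out leaves s^2 + 2s + 17 = 0.
The quadratic formula then gives s = -1 ± 4j.

s = -11, -1 ± 4j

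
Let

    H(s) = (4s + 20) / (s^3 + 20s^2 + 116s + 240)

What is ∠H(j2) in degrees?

At s = j2: numerator = 20 + j8, denominator = 160 + j224.
∠H = ∠num − ∠den = 21.801° − (54.462°) = -32.66°.

∠H(j2) ≈ -32.66°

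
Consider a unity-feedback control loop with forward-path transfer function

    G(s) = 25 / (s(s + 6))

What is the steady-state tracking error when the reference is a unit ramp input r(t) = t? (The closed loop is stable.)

G(s) has one pole at the origin.
This is a Type 1 system. Kv = lim_{s→0} s·G(s) = 25/6.
e_ss = 1/Kv = 1/(25/6) = 6/25 ≈ 0.2400.

e_ss = 0.2400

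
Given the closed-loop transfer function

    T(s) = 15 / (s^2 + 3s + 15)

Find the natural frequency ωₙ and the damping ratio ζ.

ωₙ ≈ 3.873 rad/s, ζ ≈ 0.3873

Compare the denominator to the standard form s^2 + 2ζωₙs + ωₙ².
ωₙ² = 15, so ωₙ = √15 ≈ 3.873 rad/s.
2ζωₙ = 3, so ζ = 3/(2·√15) ≈ 0.3873.
With ζ = 0.3873 the response is underdamped.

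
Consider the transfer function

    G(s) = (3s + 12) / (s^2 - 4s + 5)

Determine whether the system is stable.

The denominator s^2 - 4s + 5 factors as (s^2 - 4s + 5), giving poles at s = 2 + j, 2 - j.
Since the pole(s) at s = 2 ± j lie in the right half-plane, the system is unstable.

unstable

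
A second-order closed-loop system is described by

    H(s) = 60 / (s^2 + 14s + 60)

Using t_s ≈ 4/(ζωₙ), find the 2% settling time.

Comparing s^2 + 14s + 60 to s^2 + 2ζωₙs + ωₙ²: ωₙ = √60 ≈ 7.746 rad/s and ζ = 14/(2·√60) ≈ 0.9037.
ζωₙ = 14/2 = 7, so t_s ≈ 4/(ζωₙ) = 4/7 ≈ 0.5714 s.

t_s ≈ 0.5714 s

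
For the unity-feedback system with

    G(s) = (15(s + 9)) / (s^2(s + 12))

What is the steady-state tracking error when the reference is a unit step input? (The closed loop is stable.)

e_ss = 0

G(s) has 2 poles at the origin.
This is a Type 2 system; for a step input the steady-state error is zero.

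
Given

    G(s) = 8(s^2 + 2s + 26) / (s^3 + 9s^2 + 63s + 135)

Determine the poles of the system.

The poles are the roots of the denominator s^3 + 9s^2 + 63s + 135 = 0.
Trying s = -3: the polynomial evaluates to 0, so (s + 3) is a factor.
Dividing out leaves s^2 + 6s + 45 = 0.
The quadratic formula then gives s = -3 ± 6j.

s = -3 ± 6j, -3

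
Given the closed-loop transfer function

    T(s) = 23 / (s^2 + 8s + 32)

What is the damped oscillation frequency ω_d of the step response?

Comparing s^2 + 8s + 32 to s^2 + 2ζωₙs + ωₙ²: ωₙ = √32 ≈ 5.657 rad/s and ζ = 8/(2·√32) ≈ 0.7071.
ζωₙ = 8/2 = 4, so ω_d = ωₙ√(1−ζ²) = √(ωₙ² − (ζωₙ)²) = √(32 − 4²) = √16 = 4 rad/s.

ω_d = 4 rad/s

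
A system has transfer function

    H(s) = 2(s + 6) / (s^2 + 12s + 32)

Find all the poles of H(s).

The poles are the roots of the denominator s^2 + 12s + 32 = 0.
Factoring: (s + 8)(s + 4) = 0, so s = -8 and s = -4.

s = -8, -4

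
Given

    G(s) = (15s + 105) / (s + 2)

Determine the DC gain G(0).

Set s = 0: G(0) = (105) / (2) = 105/2.

G(0) = 105/2 ≈ 52.50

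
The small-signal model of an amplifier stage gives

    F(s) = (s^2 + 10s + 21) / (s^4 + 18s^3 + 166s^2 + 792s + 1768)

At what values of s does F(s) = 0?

Set the numerator to zero: s^2 + 10s + 21 = 0.
Factoring: (s + 3)(s + 7) = 0.

s = -3, -7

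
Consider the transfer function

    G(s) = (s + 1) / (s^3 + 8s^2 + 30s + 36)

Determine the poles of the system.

s = -3 + 3j, -3 - 3j, -2

The poles are the roots of the denominator s^3 + 8s^2 + 30s + 36 = 0.
Trying s = -2: the polynomial evaluates to 0, so (s + 2) is a factor.
Dividing out leaves s^2 + 6s + 18 = 0.
The quadratic formula then gives s = -3 ± 3j.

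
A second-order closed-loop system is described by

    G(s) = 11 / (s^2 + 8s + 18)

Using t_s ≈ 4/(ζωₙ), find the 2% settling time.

t_s ≈ 1 s

Comparing s^2 + 8s + 18 to s^2 + 2ζωₙs + ωₙ²: ωₙ = √18 ≈ 4.243 rad/s and ζ = 8/(2·√18) ≈ 0.9428.
ζωₙ = 8/2 = 4, so t_s ≈ 4/(ζωₙ) = 4/4 = 1 s.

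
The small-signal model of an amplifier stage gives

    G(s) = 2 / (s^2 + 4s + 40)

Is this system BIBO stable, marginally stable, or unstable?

The poles can be read from the denominator factors: s = -2 + 6j, -2 - 6j.
Since all poles lie strictly in the left half-plane, the system is stable.

stable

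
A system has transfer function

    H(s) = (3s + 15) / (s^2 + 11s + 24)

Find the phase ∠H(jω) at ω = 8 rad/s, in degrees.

At s = j8: numerator = 15 + j24, denominator = -40 + j88.
∠H = ∠num − ∠den = 57.995° − (114.44°) = -56.45°.

∠H(j8) ≈ -56.45°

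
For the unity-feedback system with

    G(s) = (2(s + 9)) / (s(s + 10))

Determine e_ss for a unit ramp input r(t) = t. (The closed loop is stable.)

G(s) has one pole at the origin.
This is a Type 1 system. Kv = lim_{s→0} s·G(s) = 18/10 = 9/5.
e_ss = 1/Kv = 1/(9/5) = 5/9 ≈ 0.5556.

e_ss = 0.5556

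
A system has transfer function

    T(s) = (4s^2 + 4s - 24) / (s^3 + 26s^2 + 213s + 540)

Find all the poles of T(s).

s = -12, -5, -9

The poles are the roots of the denominator s^3 + 26s^2 + 213s + 540 = 0.
Trying s = -12: the polynomial evaluates to 0, so (s + 12) is a factor.
Dividing out leaves s^2 + 14s + 45 = 0.
Factoring the quadratic: (s + 5)(s + 9) = 0.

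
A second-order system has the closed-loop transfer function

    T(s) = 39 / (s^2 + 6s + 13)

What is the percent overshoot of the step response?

%OS ≈ 0.898%

Comparing s^2 + 6s + 13 to s^2 + 2ζωₙs + ωₙ²: ωₙ = √13 ≈ 3.606 rad/s and ζ = 6/(2·√13) ≈ 0.8321.
%OS = 100·exp(−πζ/√(1−ζ²)) = 100·exp(−π·0.8321/√(1−0.8321²)) ≈ 0.898%.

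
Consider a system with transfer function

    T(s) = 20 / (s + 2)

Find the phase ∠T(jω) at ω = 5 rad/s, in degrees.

At s = j5: numerator = 20, denominator = 2 + j5.
∠T = ∠num − ∠den = 0° − (68.199°) = -68.20°.

∠T(j5) ≈ -68.20°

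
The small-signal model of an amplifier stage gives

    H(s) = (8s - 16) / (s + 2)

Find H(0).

Set s = 0: H(0) = (-16) / (2) = -8.

H(0) = -8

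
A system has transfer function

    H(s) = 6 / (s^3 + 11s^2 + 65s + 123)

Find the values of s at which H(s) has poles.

The poles are the roots of the denominator s^3 + 11s^2 + 65s + 123 = 0.
Trying s = -3: the polynomial evaluates to 0, so (s + 3) is a factor.
Dividing out leaves s^2 + 8s + 41 = 0.
The quadratic formula then gives s = -4 ± 5j.

s = -4 ± 5j, -3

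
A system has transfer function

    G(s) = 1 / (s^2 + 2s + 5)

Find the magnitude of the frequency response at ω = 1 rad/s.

|G(j1)| ≈ 0.2236

Substitute s = j1: numerator = 1, denominator = 4 + j2.
|G(j1)| = |1| / |4 + j2| = 1 / 4.4721 ≈ 0.2236.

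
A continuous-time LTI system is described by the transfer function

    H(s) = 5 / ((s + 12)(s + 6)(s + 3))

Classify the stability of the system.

The poles can be read from the denominator factors: s = -12, -6, -3.
Since all poles lie strictly in the left half-plane, the system is stable.

stable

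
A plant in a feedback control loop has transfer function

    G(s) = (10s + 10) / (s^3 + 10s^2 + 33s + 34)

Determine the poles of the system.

The poles are the roots of the denominator s^3 + 10s^2 + 33s + 34 = 0.
Trying s = -2: the polynomial evaluates to 0, so (s + 2) is a factor.
Dividing out leaves s^2 + 8s + 17 = 0.
The quadratic formula then gives s = -4 ± 1j.

s = -4 ± j, -2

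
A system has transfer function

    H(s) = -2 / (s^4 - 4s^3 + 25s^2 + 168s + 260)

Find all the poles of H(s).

The poles are the roots of the denominator s^4 - 4s^3 + 25s^2 + 168s + 260 = 0.
No real roots exist; factor into two real quadratics: (s^2 + 4s + 5)(s^2 - 8s + 52) = 0.
Each quadratic gives a conjugate pair via the quadratic formula.

s = -2 ± j, 4 ± 6j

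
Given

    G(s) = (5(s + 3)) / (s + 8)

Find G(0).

At s = 0 each factor (s + a) contributes a and each (s^2 + bs + c) contributes c.
G(0) = 5·(3) / ((8)) = 15/8 = 15/8.

G(0) = 15/8 ≈ 1.875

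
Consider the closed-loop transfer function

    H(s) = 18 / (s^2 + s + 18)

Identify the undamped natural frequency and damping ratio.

ωₙ ≈ 4.243 rad/s, ζ ≈ 0.1179

Compare the denominator to the standard form s^2 + 2ζωₙs + ωₙ².
ωₙ² = 18, so ωₙ = √18 ≈ 4.243 rad/s.
2ζωₙ = 1, so ζ = 1/(2·√18) ≈ 0.1179.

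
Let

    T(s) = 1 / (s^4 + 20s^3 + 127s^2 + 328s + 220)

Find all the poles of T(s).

s = -11, -4 ± 2j, -1

The poles are the roots of the denominator s^4 + 20s^3 + 127s^2 + 328s + 220 = 0.
Trying s = -11: the polynomial evaluates to 0, so (s + 11) is a factor.
Dividing out leaves s^3 + 9s^2 + 28s + 20 = 0.
This factors further as (s^2 + 8s + 20)(s + 1) = 0.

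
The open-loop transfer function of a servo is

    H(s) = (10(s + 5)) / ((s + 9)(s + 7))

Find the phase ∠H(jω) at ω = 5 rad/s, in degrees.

At s = j5: numerator = 50 + j50, denominator = 38 + j80.
∠H = ∠num − ∠den = 45° − (64.592°) = -19.59°.

∠H(j5) ≈ -19.59°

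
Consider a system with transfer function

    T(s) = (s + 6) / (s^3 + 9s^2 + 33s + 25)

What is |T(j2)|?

|T(j2)| ≈ 0.1071

Substitute s = j2: numerator = 6 + j2, denominator = -11 + j58.
|T(j2)| = |6 + j2| / |-11 + j58| = 6.3246 / 59.034 ≈ 0.1071.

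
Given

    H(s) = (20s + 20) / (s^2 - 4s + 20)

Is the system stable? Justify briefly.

unstable

The poles can be read from the denominator factors: s = 2 + 4j, 2 - 4j.
Since the pole(s) at s = 2 + 4j, 2 - 4j lie in the right half-plane, the system is unstable.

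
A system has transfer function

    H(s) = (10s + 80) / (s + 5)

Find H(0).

H(0) = 16

Set s = 0: H(0) = (80) / (5) = 16.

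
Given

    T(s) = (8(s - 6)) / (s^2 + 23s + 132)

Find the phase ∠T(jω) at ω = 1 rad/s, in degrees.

∠T(j1) ≈ 160.6°

At s = j1: numerator = -48 + j8, denominator = 131 + j23.
∠T = ∠num − ∠den = 170.54° − (9.9581°) = 160.6°.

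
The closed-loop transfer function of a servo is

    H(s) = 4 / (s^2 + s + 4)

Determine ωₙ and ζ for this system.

ωₙ = 2 rad/s, ζ = 0.25

Compare the denominator to the standard form s^2 + 2ζωₙs + ωₙ².
ωₙ² = 4, so ωₙ = 2 rad/s.
2ζωₙ = 1, so ζ = 1/(2·2) = 0.25.
With ζ = 0.25 the response is underdamped.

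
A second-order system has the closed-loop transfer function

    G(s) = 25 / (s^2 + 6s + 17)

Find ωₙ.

Compare the denominator to the standard form s^2 + 2ζωₙs + ωₙ².
ωₙ² = 17, so ωₙ = √17 ≈ 4.123 rad/s.

ωₙ ≈ 4.123 rad/s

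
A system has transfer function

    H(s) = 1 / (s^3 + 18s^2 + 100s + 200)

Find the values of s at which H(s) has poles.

s = -4 + 2j, -4 - 2j, -10

The poles are the roots of the denominator s^3 + 18s^2 + 100s + 200 = 0.
Trying s = -10: the polynomial evaluates to 0, so (s + 10) is a factor.
Dividing out leaves s^2 + 8s + 20 = 0.
The quadratic formula then gives s = -4 ± 2j.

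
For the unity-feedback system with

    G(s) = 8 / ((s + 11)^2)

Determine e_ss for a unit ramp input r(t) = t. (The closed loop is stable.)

G(s) has no poles at the origin.
This is a Type 0 system; Kv = lim_{s→0} s·G(s) = 0, so the steady-state error for a ramp input is infinite.

e_ss = ∞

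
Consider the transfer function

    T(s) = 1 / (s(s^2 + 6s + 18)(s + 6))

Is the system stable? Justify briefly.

The poles can be read from the denominator factors: s = 0, -3 + 3j, -3 - 3j, -6.
Since the simple pole(s) at s = 0 lie on the jω-axis with none in the right half-plane, the system is marginally stable.

marginally stable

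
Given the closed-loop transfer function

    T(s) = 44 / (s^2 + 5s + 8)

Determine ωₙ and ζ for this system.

Compare the denominator to the standard form s^2 + 2ζωₙs + ωₙ².
ωₙ² = 8, so ωₙ = √8 ≈ 2.828 rad/s.
2ζωₙ = 5, so ζ = 5/(2·√8) ≈ 0.8839.

ωₙ ≈ 2.828 rad/s, ζ ≈ 0.8839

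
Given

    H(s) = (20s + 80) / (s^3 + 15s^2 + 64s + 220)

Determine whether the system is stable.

The denominator s^3 + 15s^2 + 64s + 220 factors as (s^2 + 4s + 20)(s + 11), giving poles at s = -2 + 4j, -2 - 4j, -11.
Since all poles lie strictly in the left half-plane, the system is stable.

stable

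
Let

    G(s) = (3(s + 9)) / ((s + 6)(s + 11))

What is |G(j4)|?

Substitute s = j4: numerator = 27 + j12, denominator = 50 + j68.
|G(j4)| = |27 + j12| / |50 + j68| = 29.547 / 84.404 ≈ 0.3501.

|G(j4)| ≈ 0.3501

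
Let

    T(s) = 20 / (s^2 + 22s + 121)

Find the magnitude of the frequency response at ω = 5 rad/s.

Substitute s = j5: numerator = 20, denominator = 96 + j110.
|T(j5)| = |20| / |96 + j110| = 20 / 146 ≈ 0.1370.

|T(j5)| ≈ 0.1370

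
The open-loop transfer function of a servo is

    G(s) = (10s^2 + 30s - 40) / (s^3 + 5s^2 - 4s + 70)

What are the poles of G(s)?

s = 1 ± 3j, -7

The poles are the roots of the denominator s^3 + 5s^2 - 4s + 70 = 0.
Trying s = -7: the polynomial evaluates to 0, so (s + 7) is a factor.
Dividing out leaves s^2 - 2s + 10 = 0.
The quadratic formula then gives s = 1 ± 3j.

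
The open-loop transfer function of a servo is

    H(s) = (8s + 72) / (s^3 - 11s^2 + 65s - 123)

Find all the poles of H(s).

s = 4 + 5j, 4 - 5j, 3

The poles are the roots of the denominator s^3 - 11s^2 + 65s - 123 = 0.
Trying s = 3: the polynomial evaluates to 0, so (s - 3) is a factor.
Dividing out leaves s^2 - 8s + 41 = 0.
The quadratic formula then gives s = 4 ± 5j.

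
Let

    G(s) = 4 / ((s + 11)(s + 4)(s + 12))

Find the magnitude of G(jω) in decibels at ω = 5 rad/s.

|G(j5)|_dB ≈ -48.0 dB

Substitute s = j5: numerator = 4, denominator = -147 + j995.
|G(j5)| = |4| / |-147 + j995| = 4 / 1005.8 ≈ 0.003977.
In decibels: 20·log₁₀(0.003977) ≈ -48.0 dB.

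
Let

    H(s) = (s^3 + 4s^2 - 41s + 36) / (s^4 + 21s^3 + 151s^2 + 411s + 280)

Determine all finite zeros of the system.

s = 4, 1, -9

Set the numerator to zero: s^3 + 4s^2 - 41s + 36 = 0.
Factoring: (s - 4)(s - 1)(s + 9) = 0.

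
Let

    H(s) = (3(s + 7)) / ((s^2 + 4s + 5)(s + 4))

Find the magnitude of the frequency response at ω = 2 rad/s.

Substitute s = j2: numerator = 21 + j6, denominator = -12 + j34.
|H(j2)| = |21 + j6| / |-12 + j34| = 21.840 / 36.056 ≈ 0.6057.

|H(j2)| ≈ 0.6057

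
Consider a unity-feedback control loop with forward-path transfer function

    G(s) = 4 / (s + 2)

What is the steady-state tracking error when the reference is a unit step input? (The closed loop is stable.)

G(s) has no poles at the origin.
This is a Type 0 system. Kp = lim_{s→0} G(s) = 4/2 = 2.
e_ss = 1/(1 + Kp) = 1/(1 + 2) = 1/3 ≈ 0.3333.

e_ss = 0.3333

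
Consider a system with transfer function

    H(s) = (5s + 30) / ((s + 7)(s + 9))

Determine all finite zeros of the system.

Set the numerator to zero: 5s + 30 = 0, i.e. 5·(s + 6) = 0.
So s = -6.

s = -6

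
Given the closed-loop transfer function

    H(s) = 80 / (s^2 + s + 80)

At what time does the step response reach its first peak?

t_p ≈ 0.3518 s

Comparing s^2 + s + 80 to s^2 + 2ζωₙs + ωₙ²: ωₙ = √80 ≈ 8.944 rad/s and ζ = 1/(2·√80) ≈ 0.05590.
ζωₙ = 1/2 = 0.5, so ω_d = ωₙ√(1−ζ²) = √(ωₙ² − (ζωₙ)²) = √(80 − 0.5²) = √79.75 ≈ 8.930 rad/s.
t_p = π/ω_d = π/8.930 ≈ 0.3518 s.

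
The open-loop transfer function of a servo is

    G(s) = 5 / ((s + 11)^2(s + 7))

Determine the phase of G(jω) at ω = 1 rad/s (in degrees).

At s = j1: numerator = 5, denominator = 818 + j274.
∠G = ∠num − ∠den = 0° − (18.519°) = -18.52°.

∠G(j1) ≈ -18.52°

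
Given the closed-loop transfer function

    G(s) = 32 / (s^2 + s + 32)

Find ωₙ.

Compare the denominator to the standard form s^2 + 2ζωₙs + ωₙ².
ωₙ² = 32, so ωₙ = √32 ≈ 5.657 rad/s.

ωₙ ≈ 5.657 rad/s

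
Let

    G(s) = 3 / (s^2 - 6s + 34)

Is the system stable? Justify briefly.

unstable

The poles can be read from the denominator factors: s = 3 ± 5j.
Since the pole(s) at s = 3 ± 5j lie in the right half-plane, the system is unstable.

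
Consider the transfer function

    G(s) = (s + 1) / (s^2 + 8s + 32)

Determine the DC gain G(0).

G(0) = 1/32 ≈ 0.03125

Set s = 0: G(0) = (1) / (32) = 1/32.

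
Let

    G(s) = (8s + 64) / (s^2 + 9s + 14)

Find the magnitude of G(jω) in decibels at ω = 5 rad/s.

Substitute s = j5: numerator = 64 + j40, denominator = -11 + j45.
|G(j5)| = |64 + j40| / |-11 + j45| = 75.472 / 46.325 ≈ 1.629.
In decibels: 20·log₁₀(1.629) ≈ 4.24 dB.

|G(j5)|_dB ≈ 4.24 dB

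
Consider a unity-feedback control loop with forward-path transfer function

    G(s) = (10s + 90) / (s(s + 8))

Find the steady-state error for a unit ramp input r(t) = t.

G(s) has one pole at the origin.
This is a Type 1 system. Kv = lim_{s→0} s·G(s) = 90/8 = 45/4.
e_ss = 1/Kv = 1/(45/4) = 4/45 ≈ 0.08889.

e_ss = 0.08889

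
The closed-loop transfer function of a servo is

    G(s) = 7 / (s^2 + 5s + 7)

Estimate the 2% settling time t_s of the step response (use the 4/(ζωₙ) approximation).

t_s ≈ 1.600 s

Comparing s^2 + 5s + 7 to s^2 + 2ζωₙs + ωₙ²: ωₙ = √7 ≈ 2.646 rad/s and ζ = 5/(2·√7) ≈ 0.9449.
ζωₙ = 5/2 = 2.5, so t_s ≈ 4/(ζωₙ) = 4/2.5 = 1.600 s.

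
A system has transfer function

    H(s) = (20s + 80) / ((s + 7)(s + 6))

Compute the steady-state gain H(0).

H(0) = 40/21 ≈ 1.905

Set s = 0: H(0) = (80) / (42) = 40/21.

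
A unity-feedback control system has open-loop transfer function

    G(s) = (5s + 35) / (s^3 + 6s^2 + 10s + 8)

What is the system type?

The denominator has no factor of s at the origin — no free integrator — so this is a Type 0 system.

Type 0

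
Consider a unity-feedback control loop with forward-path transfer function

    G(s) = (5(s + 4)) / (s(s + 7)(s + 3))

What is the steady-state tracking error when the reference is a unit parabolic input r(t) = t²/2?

e_ss = ∞

G(s) has one pole at the origin.
This is a Type 1 system; Ka = lim_{s→0} s^2·G(s) = 0, so the steady-state error for a parabola input is infinite.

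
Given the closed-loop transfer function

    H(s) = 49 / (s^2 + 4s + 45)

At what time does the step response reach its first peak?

t_p ≈ 0.4906 s

Comparing s^2 + 4s + 45 to s^2 + 2ζωₙs + ωₙ²: ωₙ = √45 ≈ 6.708 rad/s and ζ = 4/(2·√45) ≈ 0.2981.
ζωₙ = 4/2 = 2, so ω_d = ωₙ√(1−ζ²) = √(ωₙ² − (ζωₙ)²) = √(45 − 2²) = √41 ≈ 6.403 rad/s.
t_p = π/ω_d = π/6.403 ≈ 0.4906 s.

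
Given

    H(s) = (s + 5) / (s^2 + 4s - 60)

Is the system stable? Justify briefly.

The denominator s^2 + 4s - 60 factors as (s - 6)(s + 10), giving poles at s = 6, -10.
Since the pole(s) at s = 6 lie in the right half-plane, the system is unstable.

unstable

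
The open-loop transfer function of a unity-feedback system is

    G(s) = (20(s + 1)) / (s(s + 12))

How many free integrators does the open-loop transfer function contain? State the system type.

The denominator has 1 factor of s at the origin (free integrator), so this is a Type 1 system.

Type 1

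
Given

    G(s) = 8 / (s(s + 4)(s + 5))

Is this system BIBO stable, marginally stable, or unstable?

The poles can be read from the denominator factors: s = 0, -4, -5.
Since the simple pole(s) at s = 0 lie on the jω-axis with none in the right half-plane, the system is marginally stable.

marginally stable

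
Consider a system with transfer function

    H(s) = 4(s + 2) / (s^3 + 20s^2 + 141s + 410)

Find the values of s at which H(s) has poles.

s = -5 + 4j, -5 - 4j, -10

The poles are the roots of the denominator s^3 + 20s^2 + 141s + 410 = 0.
Trying s = -10: the polynomial evaluates to 0, so (s + 10) is a factor.
Dividing out leaves s^2 + 10s + 41 = 0.
The quadratic formula then gives s = -5 ± 4j.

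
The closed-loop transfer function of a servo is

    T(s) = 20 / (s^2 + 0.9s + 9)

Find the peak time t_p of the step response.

t_p ≈ 1.059 s

Comparing s^2 + 0.9s + 9 to s^2 + 2ζωₙs + ωₙ²: ωₙ = 3 rad/s and ζ = 0.9/(2·3) = 0.15.
ζωₙ = 0.9/2 = 0.45, so ω_d = ωₙ√(1−ζ²) = √(ωₙ² − (ζωₙ)²) = √(9 − 0.45²) = √8.7975 ≈ 2.966 rad/s.
t_p = π/ω_d = π/2.966 ≈ 1.059 s.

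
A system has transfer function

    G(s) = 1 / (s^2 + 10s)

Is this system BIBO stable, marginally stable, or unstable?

The denominator s^2 + 10s factors as s(s + 10), giving poles at s = 0, -10.
Since the simple pole(s) at s = 0 lie on the jω-axis with none in the right half-plane, the system is marginally stable.

marginally stable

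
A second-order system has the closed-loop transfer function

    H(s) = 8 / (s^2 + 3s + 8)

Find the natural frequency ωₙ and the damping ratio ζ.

Compare the denominator to the standard form s^2 + 2ζωₙs + ωₙ².
ωₙ² = 8, so ωₙ = √8 ≈ 2.828 rad/s.
2ζωₙ = 3, so ζ = 3/(2·√8) ≈ 0.5303.

ωₙ ≈ 2.828 rad/s, ζ ≈ 0.5303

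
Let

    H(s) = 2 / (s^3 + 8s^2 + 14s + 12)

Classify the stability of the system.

stable

The denominator s^3 + 8s^2 + 14s + 12 factors as (s^2 + 2s + 2)(s + 6), giving poles at s = -1 ± j, -6.
Since all poles lie strictly in the left half-plane, the system is stable.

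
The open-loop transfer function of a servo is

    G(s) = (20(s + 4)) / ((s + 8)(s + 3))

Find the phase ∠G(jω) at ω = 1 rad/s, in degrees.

∠G(j1) ≈ -11.52°

At s = j1: numerator = 80 + j20, denominator = 23 + j11.
∠G = ∠num − ∠den = 14.036° − (25.560°) = -11.52°.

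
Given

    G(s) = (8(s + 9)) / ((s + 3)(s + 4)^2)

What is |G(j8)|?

|G(j8)| ≈ 0.1409

Substitute s = j8: numerator = 72 + j64, denominator = -656 - j192.
|G(j8)| = |72 + j64| / |-656 - j192| = 96.333 / 683.52 ≈ 0.1409.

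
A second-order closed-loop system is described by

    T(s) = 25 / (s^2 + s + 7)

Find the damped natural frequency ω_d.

ω_d ≈ 2.598 rad/s

Comparing s^2 + s + 7 to s^2 + 2ζωₙs + ωₙ²: ωₙ = √7 ≈ 2.646 rad/s and ζ = 1/(2·√7) ≈ 0.1890.
ζωₙ = 1/2 = 0.5, so ω_d = ωₙ√(1−ζ²) = √(ωₙ² − (ζωₙ)²) = √(7 − 0.5²) = √6.75 ≈ 2.598 rad/s.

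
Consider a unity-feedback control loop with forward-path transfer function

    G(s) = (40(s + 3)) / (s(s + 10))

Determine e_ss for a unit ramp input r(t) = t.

G(s) has one pole at the origin.
This is a Type 1 system. Kv = lim_{s→0} s·G(s) = 120/10 = 12.
e_ss = 1/Kv = 1/(12) = 1/12 ≈ 0.08333.

e_ss = 0.08333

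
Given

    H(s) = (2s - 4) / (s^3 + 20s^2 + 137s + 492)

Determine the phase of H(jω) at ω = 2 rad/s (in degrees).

∠H(j2) ≈ 102.2°

At s = j2: numerator = -4 + j4, denominator = 412 + j266.
∠H = ∠num − ∠den = 135° − (32.848°) = 102.2°.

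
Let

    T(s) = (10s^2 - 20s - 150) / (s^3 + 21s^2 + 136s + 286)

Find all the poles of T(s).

The poles are the roots of the denominator s^3 + 21s^2 + 136s + 286 = 0.
Trying s = -11: the polynomial evaluates to 0, so (s + 11) is a factor.
Dividing out leaves s^2 + 10s + 26 = 0.
The quadratic formula then gives s = -5 ± 1j.

s = -5 ± j, -11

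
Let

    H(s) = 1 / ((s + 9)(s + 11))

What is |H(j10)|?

Substitute s = j10: numerator = 1, denominator = -1 + j200.
|H(j10)| = |1| / |-1 + j200| = 1 / 200.00 ≈ 0.005000.

|H(j10)| ≈ 0.005000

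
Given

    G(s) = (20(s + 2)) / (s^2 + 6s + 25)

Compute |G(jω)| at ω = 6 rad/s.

|G(j6)| ≈ 3.360

Substitute s = j6: numerator = 40 + j120, denominator = -11 + j36.
|G(j6)| = |40 + j120| / |-11 + j36| = 126.49 / 37.643 ≈ 3.360.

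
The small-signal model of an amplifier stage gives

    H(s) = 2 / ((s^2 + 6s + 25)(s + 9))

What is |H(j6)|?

Substitute s = j6: numerator = 2, denominator = -315 + j258.
|H(j6)| = |2| / |-315 + j258| = 2 / 407.17 ≈ 0.004912.

|H(j6)| ≈ 0.004912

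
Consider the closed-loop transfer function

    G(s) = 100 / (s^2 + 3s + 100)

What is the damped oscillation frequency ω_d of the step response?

Comparing s^2 + 3s + 100 to s^2 + 2ζωₙs + ωₙ²: ωₙ = 10 rad/s and ζ = 3/(2·10) = 0.15.
ζωₙ = 3/2 = 1.5, so ω_d = ωₙ√(1−ζ²) = √(ωₙ² − (ζωₙ)²) = √(100 − 1.5²) = √97.75 ≈ 9.887 rad/s.

ω_d ≈ 9.887 rad/s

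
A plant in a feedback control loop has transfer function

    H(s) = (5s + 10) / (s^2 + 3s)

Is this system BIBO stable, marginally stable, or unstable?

marginally stable

The denominator s^2 + 3s factors as s(s + 3), giving poles at s = 0, -3.
Since the simple pole(s) at s = 0 lie on the jω-axis with none in the right half-plane, the system is marginally stable.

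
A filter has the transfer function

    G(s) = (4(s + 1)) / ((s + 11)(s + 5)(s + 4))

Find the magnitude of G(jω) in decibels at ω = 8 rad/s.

Substitute s = j8: numerator = 4 + j32, denominator = -1060 + j440.
|G(j8)| = |4 + j32| / |-1060 + j440| = 32.249 / 1147.7 ≈ 0.02810.
In decibels: 20·log₁₀(0.02810) ≈ -31.0 dB.

|G(j8)|_dB ≈ -31.0 dB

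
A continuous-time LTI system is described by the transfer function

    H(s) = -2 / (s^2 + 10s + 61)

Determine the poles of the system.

s = -5 + 6j, -5 - 6j

The poles are the roots of the denominator s^2 + 10s + 61 = 0.
Using the quadratic formula: s = (-10 ± √(-144))/2 = -5 ± 6j.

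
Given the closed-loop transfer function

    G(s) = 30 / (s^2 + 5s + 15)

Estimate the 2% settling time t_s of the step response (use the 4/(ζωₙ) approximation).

Comparing s^2 + 5s + 15 to s^2 + 2ζωₙs + ωₙ²: ωₙ = √15 ≈ 3.873 rad/s and ζ = 5/(2·√15) ≈ 0.6455.
ζωₙ = 5/2 = 2.5, so t_s ≈ 4/(ζωₙ) = 4/2.5 = 1.600 s.

t_s ≈ 1.600 s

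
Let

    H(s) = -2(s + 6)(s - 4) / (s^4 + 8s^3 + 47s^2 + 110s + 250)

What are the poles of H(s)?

s = -3 ± 4j, -1 ± 3j

The poles are the roots of the denominator s^4 + 8s^3 + 47s^2 + 110s + 250 = 0.
No real roots exist; factor into two real quadratics: (s^2 + 6s + 25)(s^2 + 2s + 10) = 0.
Each quadratic gives a conjugate pair via the quadratic formula.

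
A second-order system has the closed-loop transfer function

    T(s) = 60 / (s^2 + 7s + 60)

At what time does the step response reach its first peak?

t_p ≈ 0.4546 s

Comparing s^2 + 7s + 60 to s^2 + 2ζωₙs + ωₙ²: ωₙ = √60 ≈ 7.746 rad/s and ζ = 7/(2·√60) ≈ 0.4518.
ζωₙ = 7/2 = 3.5, so ω_d = ωₙ√(1−ζ²) = √(ωₙ² − (ζωₙ)²) = √(60 − 3.5²) = √47.75 ≈ 6.910 rad/s.
t_p = π/ω_d = π/6.910 ≈ 0.4546 s.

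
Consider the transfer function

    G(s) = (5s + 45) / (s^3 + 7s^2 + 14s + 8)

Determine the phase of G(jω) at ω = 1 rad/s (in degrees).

At s = j1: numerator = 45 + j5, denominator = 1 + j13.
∠G = ∠num − ∠den = 6.3402° − (85.601°) = -79.26°.

∠G(j1) ≈ -79.26°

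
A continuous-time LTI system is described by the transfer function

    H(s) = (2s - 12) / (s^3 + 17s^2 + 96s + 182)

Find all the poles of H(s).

The poles are the roots of the denominator s^3 + 17s^2 + 96s + 182 = 0.
Trying s = -7: the polynomial evaluates to 0, so (s + 7) is a factor.
Dividing out leaves s^2 + 10s + 26 = 0.
The quadratic formula then gives s = -5 ± 1j.

s = -5 + j, -5 - j, -7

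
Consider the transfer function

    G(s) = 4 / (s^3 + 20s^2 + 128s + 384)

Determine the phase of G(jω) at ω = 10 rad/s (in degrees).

At s = j10: numerator = 4, denominator = -1616 + j280.
∠G = ∠num − ∠den = 0° − (170.17°) = -170.2°.

∠G(j10) ≈ -170.2°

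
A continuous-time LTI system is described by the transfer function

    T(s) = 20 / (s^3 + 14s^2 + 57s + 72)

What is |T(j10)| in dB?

|T(j10)|_dB ≈ -36.9 dB

Substitute s = j10: numerator = 20, denominator = -1328 - j430.
|T(j10)| = |20| / |-1328 - j430| = 20 / 1395.9 ≈ 0.01433.
In decibels: 20·log₁₀(0.01433) ≈ -36.9 dB.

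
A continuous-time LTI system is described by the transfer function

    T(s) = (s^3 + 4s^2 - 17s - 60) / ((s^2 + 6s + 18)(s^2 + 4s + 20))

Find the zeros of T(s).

s = -5, 4, -3

Set the numerator to zero: s^3 + 4s^2 - 17s - 60 = 0.
Factoring: (s + 5)(s - 4)(s + 3) = 0.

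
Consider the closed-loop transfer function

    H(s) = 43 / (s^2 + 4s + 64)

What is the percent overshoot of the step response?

%OS ≈ 44.4%

Comparing s^2 + 4s + 64 to s^2 + 2ζωₙs + ωₙ²: ωₙ = 8 rad/s and ζ = 4/(2·8) = 0.25.
%OS = 100·exp(−πζ/√(1−ζ²)) = 100·exp(−π·0.25/√(1−0.25²)) ≈ 44.4%.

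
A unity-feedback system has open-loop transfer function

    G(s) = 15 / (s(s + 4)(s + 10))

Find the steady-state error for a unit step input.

G(s) has one pole at the origin.
This is a Type 1 system; for a step input the steady-state error is zero.

e_ss = 0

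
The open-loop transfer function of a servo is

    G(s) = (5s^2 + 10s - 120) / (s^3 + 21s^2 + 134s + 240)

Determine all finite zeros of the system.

s = 4, -6

Set the numerator to zero: 5s^2 + 10s - 120 = 0, i.e. 5·(s^2 + 2s - 24) = 0.
Factoring: (s - 4)(s + 6) = 0.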